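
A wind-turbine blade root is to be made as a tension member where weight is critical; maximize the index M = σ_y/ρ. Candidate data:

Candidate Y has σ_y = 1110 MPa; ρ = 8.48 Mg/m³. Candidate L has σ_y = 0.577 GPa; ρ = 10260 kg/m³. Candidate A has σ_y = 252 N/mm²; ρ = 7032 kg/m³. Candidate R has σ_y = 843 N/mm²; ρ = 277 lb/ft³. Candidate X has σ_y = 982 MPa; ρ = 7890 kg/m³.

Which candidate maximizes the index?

candidate R

In SI units:
  candidate Y: σ_y = 1110 MPa, ρ = 8480 kg/m³
  candidate L: σ_y = 577.0 MPa, ρ = 10260 kg/m³
  candidate A: σ_y = 252.0 MPa, ρ = 7032 kg/m³
  candidate R: σ_y = 843.0 MPa, ρ = 4437 kg/m³
  candidate X: σ_y = 982.0 MPa, ρ = 7890 kg/m³
  candidate R: M = 190 kN·m/kg
  candidate Y: M = 131 kN·m/kg
  candidate X: M = 124 kN·m/kg
  candidate L: M = 56.2 kN·m/kg
  candidate A: M = 35.8 kN·m/kg
Candidate R ranks first.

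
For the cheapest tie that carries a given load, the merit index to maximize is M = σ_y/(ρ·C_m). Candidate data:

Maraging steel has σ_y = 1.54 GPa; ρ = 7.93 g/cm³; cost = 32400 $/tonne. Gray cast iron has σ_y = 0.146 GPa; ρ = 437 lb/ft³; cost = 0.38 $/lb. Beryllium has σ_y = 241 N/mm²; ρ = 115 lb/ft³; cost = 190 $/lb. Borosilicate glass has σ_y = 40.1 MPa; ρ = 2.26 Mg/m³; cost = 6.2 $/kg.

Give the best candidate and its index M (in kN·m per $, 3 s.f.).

Convert each candidate to consistent units, then evaluate M:
  maraging steel: σ_y = 1540 MPa, ρ = 7930 kg/m³, cost = 32.40 $/kg
  gray cast iron: σ_y = 146.0 MPa, ρ = 7000 kg/m³, cost = 0.8377 $/kg
  beryllium: σ_y = 241.0 MPa, ρ = 1842 kg/m³, cost = 418.9 $/kg
  borosilicate glass: σ_y = 40.10 MPa, ρ = 2260 kg/m³, cost = 6.200 $/kg
  gray cast iron: M = 24.9 kN·m per $
  maraging steel: M = 5.99 kN·m per $
  borosilicate glass: M = 2.86 kN·m per $
  beryllium: M = 0.312 kN·m per $
Gray cast iron ranks first.

gray cast iron, M = 24.9 kN·m per $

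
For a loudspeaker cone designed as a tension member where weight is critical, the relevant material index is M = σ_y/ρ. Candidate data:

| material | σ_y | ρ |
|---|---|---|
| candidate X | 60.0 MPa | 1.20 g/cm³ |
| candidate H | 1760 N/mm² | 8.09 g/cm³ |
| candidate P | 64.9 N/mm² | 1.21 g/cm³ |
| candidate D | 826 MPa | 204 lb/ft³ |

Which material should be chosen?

Putting every candidate on a common basis:
  candidate X: σ_y = 60.00 MPa, ρ = 1200 kg/m³
  candidate H: σ_y = 1760 MPa, ρ = 8090 kg/m³
  candidate P: σ_y = 64.90 MPa, ρ = 1210 kg/m³
  candidate D: σ_y = 826.0 MPa, ρ = 3268 kg/m³
  candidate D: M = 253 kN·m/kg
  candidate H: M = 218 kN·m/kg
  candidate P: M = 53.6 kN·m/kg
  candidate X: M = 50.0 kN·m/kg
Highest index: candidate D.

candidate D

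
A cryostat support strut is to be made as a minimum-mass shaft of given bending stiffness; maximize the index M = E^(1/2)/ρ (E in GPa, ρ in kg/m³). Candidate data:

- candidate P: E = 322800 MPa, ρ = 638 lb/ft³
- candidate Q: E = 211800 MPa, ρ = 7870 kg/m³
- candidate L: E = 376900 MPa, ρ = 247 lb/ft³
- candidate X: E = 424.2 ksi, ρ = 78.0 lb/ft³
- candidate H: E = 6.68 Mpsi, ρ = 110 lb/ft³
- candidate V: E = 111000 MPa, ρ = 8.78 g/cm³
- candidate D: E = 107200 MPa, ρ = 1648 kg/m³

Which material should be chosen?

After converting to SI:
  candidate P: E = 322.8 GPa, ρ = 10220 kg/m³
  candidate Q: E = 211.8 GPa, ρ = 7870 kg/m³
  candidate L: E = 376.9 GPa, ρ = 3957 kg/m³
  candidate X: E = 2.925 GPa, ρ = 1249 kg/m³
  candidate H: E = 46.06 GPa, ρ = 1762 kg/m³
  candidate V: E = 111.0 GPa, ρ = 8780 kg/m³
  candidate D: E = 107.2 GPa, ρ = 1648 kg/m³
  candidate D: M = 6.28×10⁻³
  candidate L: M = 4.91×10⁻³
  candidate H: M = 3.85×10⁻³
  candidate Q: M = 1.85×10⁻³
  candidate P: M = 1.76×10⁻³
  candidate X: M = 1.37×10⁻³
  candidate V: M = 1.20×10⁻³
Highest index: candidate D.

candidate D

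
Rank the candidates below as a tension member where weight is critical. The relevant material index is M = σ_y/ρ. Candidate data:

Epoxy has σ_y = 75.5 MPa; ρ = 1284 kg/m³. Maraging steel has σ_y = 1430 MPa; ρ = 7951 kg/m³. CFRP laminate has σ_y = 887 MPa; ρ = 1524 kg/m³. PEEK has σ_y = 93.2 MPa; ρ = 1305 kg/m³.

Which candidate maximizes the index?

Evaluate M for each candidate:
  CFRP laminate: M = 582 kN·m/kg
  maraging steel: M = 180 kN·m/kg
  PEEK: M = 71.4 kN·m/kg
  epoxy: M = 58.8 kN·m/kg
The maximum is for CFRP laminate.

CFRP laminate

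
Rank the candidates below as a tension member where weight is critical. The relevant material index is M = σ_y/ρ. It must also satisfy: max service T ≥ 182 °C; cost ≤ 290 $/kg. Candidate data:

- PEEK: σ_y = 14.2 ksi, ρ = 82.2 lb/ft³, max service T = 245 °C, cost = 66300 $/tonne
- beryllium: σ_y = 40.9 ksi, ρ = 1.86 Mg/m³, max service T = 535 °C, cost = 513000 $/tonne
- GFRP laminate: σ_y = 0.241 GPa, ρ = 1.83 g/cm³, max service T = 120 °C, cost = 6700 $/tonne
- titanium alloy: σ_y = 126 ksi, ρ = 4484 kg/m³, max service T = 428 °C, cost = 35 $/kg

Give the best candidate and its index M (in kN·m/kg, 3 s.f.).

Screen on constraints: max service T ≥ 182 °C; cost ≤ 290 $/kg. Survivors: PEEK, titanium alloy.
After converting to SI:
  PEEK: σ_y = 97.91 MPa, ρ = 1317 kg/m³
  titanium alloy: σ_y = 868.7 MPa, ρ = 4484 kg/m³
  titanium alloy: M = 194 kN·m/kg
  PEEK: M = 74.4 kN·m/kg
Titanium alloy has the largest M.

titanium alloy, M = 194 kN·m/kg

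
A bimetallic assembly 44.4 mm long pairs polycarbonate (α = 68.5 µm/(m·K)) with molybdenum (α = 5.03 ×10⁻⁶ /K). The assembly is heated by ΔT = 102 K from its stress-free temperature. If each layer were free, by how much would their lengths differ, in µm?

Δα = |68.5 − 5.03|×10⁻⁶/K = 63.5×10⁻⁶/K.
ΔL_mismatch = Δα·L·ΔT = 63.5×10⁻⁶ × 44.4 mm × 102.0 K = 287 µm.

287 µm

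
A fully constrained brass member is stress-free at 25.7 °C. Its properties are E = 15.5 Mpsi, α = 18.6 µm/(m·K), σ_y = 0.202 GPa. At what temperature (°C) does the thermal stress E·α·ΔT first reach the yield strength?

E = 15.5 Mpsi = 106.9 GPa.
σ_y = 0.202 GPa = 202.0 MPa.
E·α·ΔT = 202.0 MPa ⇒ ΔT = 202.0 / (106.9×10³ × 18.6×10⁻⁶) = 101.6 K.
T = 25.7 + 101.6 = 127.3 °C.

127 °C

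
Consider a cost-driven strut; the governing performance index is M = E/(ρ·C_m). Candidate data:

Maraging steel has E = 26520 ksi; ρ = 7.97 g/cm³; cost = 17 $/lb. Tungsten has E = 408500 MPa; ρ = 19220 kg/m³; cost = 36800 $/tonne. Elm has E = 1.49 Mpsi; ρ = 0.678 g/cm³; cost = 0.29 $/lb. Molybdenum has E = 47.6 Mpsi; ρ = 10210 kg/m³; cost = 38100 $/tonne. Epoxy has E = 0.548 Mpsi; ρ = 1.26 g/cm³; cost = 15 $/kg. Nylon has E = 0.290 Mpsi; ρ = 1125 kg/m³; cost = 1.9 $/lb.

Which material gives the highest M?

elm

In SI units:
  maraging steel: E = 182.8 GPa, ρ = 7970 kg/m³, cost = 37.48 $/kg
  tungsten: E = 408.5 GPa, ρ = 19220 kg/m³, cost = 36.80 $/kg
  elm: E = 10.27 GPa, ρ = 678.0 kg/m³, cost = 0.6393 $/kg
  molybdenum: E = 328.2 GPa, ρ = 10210 kg/m³, cost = 38.10 $/kg
  epoxy: E = 3.778 GPa, ρ = 1260 kg/m³, cost = 15.00 $/kg
  nylon: E = 1.999 GPa, ρ = 1125 kg/m³, cost = 4.189 $/kg
  elm: M = 23.7 MN·m per $
  molybdenum: M = 0.844 MN·m per $
  maraging steel: M = 0.612 MN·m per $
  tungsten: M = 0.578 MN·m per $
  nylon: M = 0.424 MN·m per $
  epoxy: M = 0.200 MN·m per $
Highest index: elm.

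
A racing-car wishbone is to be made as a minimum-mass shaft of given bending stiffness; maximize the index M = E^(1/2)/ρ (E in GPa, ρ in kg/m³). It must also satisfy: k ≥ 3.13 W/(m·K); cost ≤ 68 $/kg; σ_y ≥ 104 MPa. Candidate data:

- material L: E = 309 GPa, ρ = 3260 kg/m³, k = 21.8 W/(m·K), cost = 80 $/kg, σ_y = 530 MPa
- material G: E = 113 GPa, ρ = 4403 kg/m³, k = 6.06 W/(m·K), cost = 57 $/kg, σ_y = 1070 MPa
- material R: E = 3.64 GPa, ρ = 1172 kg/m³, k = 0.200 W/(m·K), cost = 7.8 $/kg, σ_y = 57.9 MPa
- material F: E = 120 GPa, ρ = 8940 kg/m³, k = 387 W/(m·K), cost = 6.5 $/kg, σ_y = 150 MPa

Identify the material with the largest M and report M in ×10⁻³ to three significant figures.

material G, M = 2.41×10⁻³

Screen on constraints: k ≥ 3.13 W/(m·K); cost ≤ 68 $/kg; σ_y ≥ 104 MPa. Survivors: material G, material F.
Per-candidate index values:
  material G: M = 2.41×10⁻³
  material F: M = 1.23×10⁻³
Material G ranks first.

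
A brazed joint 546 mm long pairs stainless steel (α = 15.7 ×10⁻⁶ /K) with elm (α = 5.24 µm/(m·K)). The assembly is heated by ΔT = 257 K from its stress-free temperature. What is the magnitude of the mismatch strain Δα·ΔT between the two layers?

2.69×10⁻³

Δα = |15.7 − 5.24|×10⁻⁶/K = 10.5×10⁻⁶/K.
Mismatch strain = Δα·ΔT = 10.5×10⁻⁶ × 257.0 = 2.69×10⁻³.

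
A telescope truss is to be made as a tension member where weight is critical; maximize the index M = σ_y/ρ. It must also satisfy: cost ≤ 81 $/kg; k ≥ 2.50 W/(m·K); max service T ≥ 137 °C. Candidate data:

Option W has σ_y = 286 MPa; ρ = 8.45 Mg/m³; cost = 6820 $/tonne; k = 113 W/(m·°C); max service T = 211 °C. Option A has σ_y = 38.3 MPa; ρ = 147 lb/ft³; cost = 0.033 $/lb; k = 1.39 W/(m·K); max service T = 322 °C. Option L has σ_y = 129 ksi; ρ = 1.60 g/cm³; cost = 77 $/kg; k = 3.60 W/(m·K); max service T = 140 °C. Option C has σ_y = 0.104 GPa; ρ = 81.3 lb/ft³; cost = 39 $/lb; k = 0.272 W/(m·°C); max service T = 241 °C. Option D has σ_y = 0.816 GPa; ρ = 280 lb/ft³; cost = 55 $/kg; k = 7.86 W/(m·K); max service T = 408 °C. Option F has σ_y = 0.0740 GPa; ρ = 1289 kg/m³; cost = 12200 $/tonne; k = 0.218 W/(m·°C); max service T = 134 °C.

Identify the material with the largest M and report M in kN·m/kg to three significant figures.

option L, M = 556 kN·m/kg

Screen on constraints: cost ≤ 81 $/kg; k ≥ 2.50 W/(m·K); max service T ≥ 137 °C. Survivors: option W, option L, option D.
After converting to SI:
  option W: σ_y = 286.0 MPa, ρ = 8450 kg/m³
  option L: σ_y = 889.4 MPa, ρ = 1600 kg/m³
  option D: σ_y = 816.0 MPa, ρ = 4485 kg/m³
  option L: M = 556 kN·m/kg
  option D: M = 182 kN·m/kg
  option W: M = 33.8 kN·m/kg
Highest index: option L.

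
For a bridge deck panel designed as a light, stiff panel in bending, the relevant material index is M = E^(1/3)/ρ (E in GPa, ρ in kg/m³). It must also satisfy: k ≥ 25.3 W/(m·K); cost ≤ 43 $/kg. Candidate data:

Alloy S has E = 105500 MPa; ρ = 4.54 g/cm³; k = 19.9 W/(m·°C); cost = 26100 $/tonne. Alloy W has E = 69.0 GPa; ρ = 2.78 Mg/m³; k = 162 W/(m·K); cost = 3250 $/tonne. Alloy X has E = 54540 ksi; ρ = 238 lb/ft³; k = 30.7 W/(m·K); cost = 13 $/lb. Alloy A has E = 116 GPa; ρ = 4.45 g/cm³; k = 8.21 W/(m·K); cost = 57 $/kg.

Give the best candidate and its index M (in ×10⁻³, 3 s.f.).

Screen on constraints: k ≥ 25.3 W/(m·K); cost ≤ 43 $/kg. Survivors: alloy W, alloy X.
Putting every candidate on a common basis:
  alloy W: E = 69.00 GPa, ρ = 2780 kg/m³
  alloy X: E = 376.0 GPa, ρ = 3812 kg/m³
  alloy X: M = 1.89×10⁻³
  alloy W: M = 1.48×10⁻³
Alloy X has the largest M.

alloy X, M = 1.89×10⁻³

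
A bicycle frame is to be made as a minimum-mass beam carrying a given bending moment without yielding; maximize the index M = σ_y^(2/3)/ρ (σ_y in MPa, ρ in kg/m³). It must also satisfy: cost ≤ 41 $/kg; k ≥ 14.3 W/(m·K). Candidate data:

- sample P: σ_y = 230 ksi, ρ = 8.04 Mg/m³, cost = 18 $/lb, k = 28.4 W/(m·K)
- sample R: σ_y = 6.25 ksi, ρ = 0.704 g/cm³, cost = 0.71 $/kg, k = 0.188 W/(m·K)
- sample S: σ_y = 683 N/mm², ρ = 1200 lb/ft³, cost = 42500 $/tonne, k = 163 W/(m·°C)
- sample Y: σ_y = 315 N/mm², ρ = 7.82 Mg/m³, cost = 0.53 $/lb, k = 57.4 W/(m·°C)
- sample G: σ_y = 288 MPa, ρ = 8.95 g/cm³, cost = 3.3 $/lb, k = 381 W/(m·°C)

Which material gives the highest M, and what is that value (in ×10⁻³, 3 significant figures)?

sample P, M = 16.9×10⁻³

Screen on constraints: cost ≤ 41 $/kg; k ≥ 14.3 W/(m·K). Survivors: sample P, sample Y, sample G.
Normalizing units and computing the index:
  sample P: σ_y = 1586 MPa, ρ = 8040 kg/m³
  sample Y: σ_y = 315.0 MPa, ρ = 7820 kg/m³
  sample G: σ_y = 288.0 MPa, ρ = 8950 kg/m³
  sample P: M = 16.9×10⁻³
  sample Y: M = 5.92×10⁻³
  sample G: M = 4.87×10⁻³
Sample P ranks first.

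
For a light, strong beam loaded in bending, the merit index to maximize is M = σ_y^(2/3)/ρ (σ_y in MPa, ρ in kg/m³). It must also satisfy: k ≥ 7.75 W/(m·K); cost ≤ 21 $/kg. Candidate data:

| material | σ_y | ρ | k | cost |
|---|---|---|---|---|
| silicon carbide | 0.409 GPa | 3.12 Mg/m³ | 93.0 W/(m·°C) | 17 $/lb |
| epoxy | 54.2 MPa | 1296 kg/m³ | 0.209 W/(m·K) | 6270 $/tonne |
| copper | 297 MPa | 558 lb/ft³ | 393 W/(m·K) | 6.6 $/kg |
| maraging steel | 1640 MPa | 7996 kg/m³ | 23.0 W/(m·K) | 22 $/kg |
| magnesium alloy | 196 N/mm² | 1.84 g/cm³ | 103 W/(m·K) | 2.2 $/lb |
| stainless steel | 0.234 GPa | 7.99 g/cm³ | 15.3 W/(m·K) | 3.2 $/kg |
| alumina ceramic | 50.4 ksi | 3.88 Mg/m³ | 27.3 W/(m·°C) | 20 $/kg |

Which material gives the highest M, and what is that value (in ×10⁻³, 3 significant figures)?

Screen on constraints: k ≥ 7.75 W/(m·K); cost ≤ 21 $/kg. Survivors: copper, magnesium alloy, stainless steel, alumina ceramic.
Normalizing units and computing the index:
  copper: σ_y = 297.0 MPa, ρ = 8938 kg/m³
  magnesium alloy: σ_y = 196.0 MPa, ρ = 1840 kg/m³
  stainless steel: σ_y = 234.0 MPa, ρ = 7990 kg/m³
  alumina ceramic: σ_y = 347.5 MPa, ρ = 3880 kg/m³
  magnesium alloy: M = 18.3×10⁻³
  alumina ceramic: M = 12.7×10⁻³
  copper: M = 4.98×10⁻³
  stainless steel: M = 4.75×10⁻³
Magnesium alloy has the largest M.

magnesium alloy, M = 18.3×10⁻³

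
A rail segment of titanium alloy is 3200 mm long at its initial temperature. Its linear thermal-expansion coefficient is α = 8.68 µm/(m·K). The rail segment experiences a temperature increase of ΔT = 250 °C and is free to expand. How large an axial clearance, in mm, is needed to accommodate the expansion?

6.94 mm

ΔL = α·L₀·ΔT = 8.68×10⁻⁶ × 3200 mm × 250.0 K = 6.94 mm.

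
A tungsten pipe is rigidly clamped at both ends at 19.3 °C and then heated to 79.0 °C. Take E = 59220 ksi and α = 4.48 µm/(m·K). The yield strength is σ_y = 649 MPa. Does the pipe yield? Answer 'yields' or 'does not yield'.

E = 59220 ksi = 408.3 GPa.
ΔT = 59.70 K. Constrained thermal stress σ = E·α·ΔT = 408.3×10³ MPa × 4.48×10⁻⁶ × 59.70 = 109 MPa (compressive).
Compare to σ_y = 649 MPa: σ < σ_y, so it does not yield.

does not yield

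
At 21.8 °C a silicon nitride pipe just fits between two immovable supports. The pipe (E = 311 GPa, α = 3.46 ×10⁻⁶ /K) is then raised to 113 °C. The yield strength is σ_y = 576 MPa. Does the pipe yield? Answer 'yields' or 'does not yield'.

ΔT = 91.20 K. Constrained thermal stress σ = E·α·ΔT = 311.0×10³ MPa × 3.46×10⁻⁶ × 91.20 = 98.1 MPa (compressive).
Compare to σ_y = 576 MPa: σ < σ_y, so it does not yield.

does not yield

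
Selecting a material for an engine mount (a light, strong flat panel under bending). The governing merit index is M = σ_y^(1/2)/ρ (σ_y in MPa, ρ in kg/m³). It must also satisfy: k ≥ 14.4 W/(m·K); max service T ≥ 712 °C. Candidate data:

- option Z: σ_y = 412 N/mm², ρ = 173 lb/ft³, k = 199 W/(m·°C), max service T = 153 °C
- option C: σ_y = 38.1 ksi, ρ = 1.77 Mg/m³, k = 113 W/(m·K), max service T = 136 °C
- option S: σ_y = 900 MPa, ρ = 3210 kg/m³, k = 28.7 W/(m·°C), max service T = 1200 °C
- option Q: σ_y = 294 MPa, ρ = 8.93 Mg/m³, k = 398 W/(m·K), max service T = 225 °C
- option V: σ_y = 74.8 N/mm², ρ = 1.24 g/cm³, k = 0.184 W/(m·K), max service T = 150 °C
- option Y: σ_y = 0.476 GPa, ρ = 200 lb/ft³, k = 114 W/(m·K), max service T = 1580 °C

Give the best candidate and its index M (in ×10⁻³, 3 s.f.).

Screen on constraints: k ≥ 14.4 W/(m·K); max service T ≥ 712 °C. Survivors: option S, option Y.
After converting to SI:
  option S: σ_y = 900.0 MPa, ρ = 3210 kg/m³
  option Y: σ_y = 476.0 MPa, ρ = 3204 kg/m³
  option S: M = 9.35×10⁻³
  option Y: M = 6.81×10⁻³
Highest index: option S.

option S, M = 9.35×10⁻³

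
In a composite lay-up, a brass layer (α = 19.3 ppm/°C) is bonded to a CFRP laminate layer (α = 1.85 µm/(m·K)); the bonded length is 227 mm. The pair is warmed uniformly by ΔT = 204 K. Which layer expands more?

α(brass) = 19.3×10⁻⁶/K vs α(CFRP laminate) = 1.85×10⁻⁶/K.
Higher α expands more for the same ΔT: brass.

brass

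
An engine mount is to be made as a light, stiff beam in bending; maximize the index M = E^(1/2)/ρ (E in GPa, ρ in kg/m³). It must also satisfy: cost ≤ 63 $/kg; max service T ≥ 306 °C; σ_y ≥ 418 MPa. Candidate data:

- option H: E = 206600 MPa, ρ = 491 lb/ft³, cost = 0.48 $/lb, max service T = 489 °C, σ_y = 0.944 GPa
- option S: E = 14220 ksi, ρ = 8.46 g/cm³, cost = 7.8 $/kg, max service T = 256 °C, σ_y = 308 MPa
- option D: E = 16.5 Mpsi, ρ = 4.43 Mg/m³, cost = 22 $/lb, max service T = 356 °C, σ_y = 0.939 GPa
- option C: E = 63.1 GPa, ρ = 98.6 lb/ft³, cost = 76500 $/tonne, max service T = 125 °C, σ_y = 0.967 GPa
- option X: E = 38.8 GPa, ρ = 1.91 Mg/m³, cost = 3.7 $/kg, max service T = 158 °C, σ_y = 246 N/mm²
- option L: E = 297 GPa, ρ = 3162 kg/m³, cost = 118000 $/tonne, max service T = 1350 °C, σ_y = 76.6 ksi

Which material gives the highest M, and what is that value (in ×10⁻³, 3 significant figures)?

Screen on constraints: cost ≤ 63 $/kg; max service T ≥ 306 °C; σ_y ≥ 418 MPa. Survivors: option H, option D.
Normalizing units and computing the index:
  option H: E = 206.6 GPa, ρ = 7865 kg/m³
  option D: E = 113.8 GPa, ρ = 4430 kg/m³
  option D: M = 2.41×10⁻³
  option H: M = 1.83×10⁻³
The maximum is for option D.

option D, M = 2.41×10⁻³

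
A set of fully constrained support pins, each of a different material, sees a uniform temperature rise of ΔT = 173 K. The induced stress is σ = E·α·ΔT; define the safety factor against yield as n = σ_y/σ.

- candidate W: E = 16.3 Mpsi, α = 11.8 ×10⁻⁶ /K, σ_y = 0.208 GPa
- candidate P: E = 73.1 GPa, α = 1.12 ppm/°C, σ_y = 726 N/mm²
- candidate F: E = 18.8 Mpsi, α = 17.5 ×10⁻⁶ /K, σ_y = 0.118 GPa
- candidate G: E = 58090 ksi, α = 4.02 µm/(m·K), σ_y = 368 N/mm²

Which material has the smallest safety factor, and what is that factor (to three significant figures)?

candidate F, n = 0.301

With everything in SI (GPa, ×10⁻⁶/K, MPa):
  candidate W: E = 112.4, α = 11.8, σ_y = 208.0 → σ = 229 MPa, n = 0.907
  candidate P: E = 73.10, α = 1.12, σ_y = 726.0 → σ = 14.2 MPa, n = 51.3
  candidate F: E = 129.6, α = 17.5, σ_y = 118.0 → σ = 392 MPa, n = 0.301
  candidate G: E = 400.5, α = 4.02, σ_y = 368.0 → σ = 279 MPa, n = 1.32
Smallest n: candidate F with n = 0.301.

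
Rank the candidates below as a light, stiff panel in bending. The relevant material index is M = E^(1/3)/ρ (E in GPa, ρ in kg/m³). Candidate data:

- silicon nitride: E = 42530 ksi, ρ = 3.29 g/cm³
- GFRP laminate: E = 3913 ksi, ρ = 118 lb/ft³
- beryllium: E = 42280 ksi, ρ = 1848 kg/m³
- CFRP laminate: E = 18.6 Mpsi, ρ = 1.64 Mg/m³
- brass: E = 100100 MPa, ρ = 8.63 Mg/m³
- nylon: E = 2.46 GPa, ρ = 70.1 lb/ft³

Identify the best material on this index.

In SI units:
  silicon nitride: E = 293.2 GPa, ρ = 3290 kg/m³
  GFRP laminate: E = 26.98 GPa, ρ = 1890 kg/m³
  beryllium: E = 291.5 GPa, ρ = 1848 kg/m³
  CFRP laminate: E = 128.2 GPa, ρ = 1640 kg/m³
  brass: E = 100.1 GPa, ρ = 8630 kg/m³
  nylon: E = 2.460 GPa, ρ = 1123 kg/m³
  beryllium: M = 3.59×10⁻³
  CFRP laminate: M = 3.07×10⁻³
  silicon nitride: M = 2.02×10⁻³
  GFRP laminate: M = 1.59×10⁻³
  nylon: M = 1.20×10⁻³
  brass: M = 0.538×10⁻³
Highest index: beryllium.

beryllium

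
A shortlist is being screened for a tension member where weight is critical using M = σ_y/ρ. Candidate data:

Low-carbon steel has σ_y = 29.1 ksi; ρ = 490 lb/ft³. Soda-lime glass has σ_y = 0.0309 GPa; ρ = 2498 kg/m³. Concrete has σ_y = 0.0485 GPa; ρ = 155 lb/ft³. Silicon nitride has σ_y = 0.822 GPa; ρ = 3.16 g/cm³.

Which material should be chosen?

Convert each candidate to consistent units, then evaluate M:
  low-carbon steel: σ_y = 200.6 MPa, ρ = 7849 kg/m³
  soda-lime glass: σ_y = 30.90 MPa, ρ = 2498 kg/m³
  concrete: σ_y = 48.50 MPa, ρ = 2483 kg/m³
  silicon nitride: σ_y = 822.0 MPa, ρ = 3160 kg/m³
  silicon nitride: M = 260 kN·m/kg
  low-carbon steel: M = 25.6 kN·m/kg
  concrete: M = 19.5 kN·m/kg
  soda-lime glass: M = 12.4 kN·m/kg
Silicon nitride ranks first.

silicon nitride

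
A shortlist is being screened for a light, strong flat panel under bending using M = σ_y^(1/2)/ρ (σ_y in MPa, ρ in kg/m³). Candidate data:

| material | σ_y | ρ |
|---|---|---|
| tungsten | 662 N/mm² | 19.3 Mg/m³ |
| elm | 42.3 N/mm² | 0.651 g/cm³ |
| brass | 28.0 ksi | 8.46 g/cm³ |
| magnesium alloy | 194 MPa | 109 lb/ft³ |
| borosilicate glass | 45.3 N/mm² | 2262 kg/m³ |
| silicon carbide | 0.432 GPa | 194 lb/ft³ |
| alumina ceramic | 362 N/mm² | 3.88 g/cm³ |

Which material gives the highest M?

elm

Convert each candidate to consistent units, then evaluate M:
  tungsten: σ_y = 662.0 MPa, ρ = 19300 kg/m³
  elm: σ_y = 42.30 MPa, ρ = 651.0 kg/m³
  brass: σ_y = 193.1 MPa, ρ = 8460 kg/m³
  magnesium alloy: σ_y = 194.0 MPa, ρ = 1746 kg/m³
  borosilicate glass: σ_y = 45.30 MPa, ρ = 2262 kg/m³
  silicon carbide: σ_y = 432.0 MPa, ρ = 3108 kg/m³
  alumina ceramic: σ_y = 362.0 MPa, ρ = 3880 kg/m³
  elm: M = 9.99×10⁻³
  magnesium alloy: M = 7.98×10⁻³
  silicon carbide: M = 6.69×10⁻³
  alumina ceramic: M = 4.90×10⁻³
  borosilicate glass: M = 2.98×10⁻³
  brass: M = 1.64×10⁻³
  tungsten: M = 1.33×10⁻³
Elm has the largest M.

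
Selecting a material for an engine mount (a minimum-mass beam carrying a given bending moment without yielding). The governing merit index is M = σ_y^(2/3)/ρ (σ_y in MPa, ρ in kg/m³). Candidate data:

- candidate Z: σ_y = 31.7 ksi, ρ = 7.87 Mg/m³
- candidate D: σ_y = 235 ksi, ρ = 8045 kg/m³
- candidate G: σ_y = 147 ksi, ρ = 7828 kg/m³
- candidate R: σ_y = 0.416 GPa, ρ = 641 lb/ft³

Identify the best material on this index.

candidate D

Putting every candidate on a common basis:
  candidate Z: σ_y = 218.6 MPa, ρ = 7870 kg/m³
  candidate D: σ_y = 1620 MPa, ρ = 8045 kg/m³
  candidate G: σ_y = 1014 MPa, ρ = 7828 kg/m³
  candidate R: σ_y = 416.0 MPa, ρ = 10270 kg/m³
  candidate D: M = 17.1×10⁻³
  candidate G: M = 12.9×10⁻³
  candidate R: M = 5.43×10⁻³
  candidate Z: M = 4.61×10⁻³
Highest index: candidate D.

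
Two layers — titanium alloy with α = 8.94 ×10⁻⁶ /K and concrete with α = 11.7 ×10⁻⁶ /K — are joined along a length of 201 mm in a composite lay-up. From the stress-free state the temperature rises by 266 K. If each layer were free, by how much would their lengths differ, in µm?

148 µm

Δα = |8.94 − 11.7|×10⁻⁶/K = 2.76×10⁻⁶/K.
ΔL_mismatch = Δα·L·ΔT = 2.76×10⁻⁶ × 201.0 mm × 266.0 K = 148 µm.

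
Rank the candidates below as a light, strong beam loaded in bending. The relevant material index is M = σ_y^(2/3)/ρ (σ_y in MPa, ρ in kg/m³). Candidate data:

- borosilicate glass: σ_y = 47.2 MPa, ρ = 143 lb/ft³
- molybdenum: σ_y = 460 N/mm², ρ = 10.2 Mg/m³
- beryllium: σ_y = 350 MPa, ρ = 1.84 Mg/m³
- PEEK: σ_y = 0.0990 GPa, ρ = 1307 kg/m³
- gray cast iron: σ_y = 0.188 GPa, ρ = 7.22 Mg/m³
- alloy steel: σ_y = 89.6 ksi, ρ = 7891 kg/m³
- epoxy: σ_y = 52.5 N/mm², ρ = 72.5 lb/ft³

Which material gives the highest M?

Putting every candidate on a common basis:
  borosilicate glass: σ_y = 47.20 MPa, ρ = 2291 kg/m³
  molybdenum: σ_y = 460.0 MPa, ρ = 10200 kg/m³
  beryllium: σ_y = 350.0 MPa, ρ = 1840 kg/m³
  PEEK: σ_y = 99.00 MPa, ρ = 1307 kg/m³
  gray cast iron: σ_y = 188.0 MPa, ρ = 7220 kg/m³
  alloy steel: σ_y = 617.8 MPa, ρ = 7891 kg/m³
  epoxy: σ_y = 52.50 MPa, ρ = 1161 kg/m³
  beryllium: M = 27.0×10⁻³
  PEEK: M = 16.4×10⁻³
  epoxy: M = 12.1×10⁻³
  alloy steel: M = 9.19×10⁻³
  molybdenum: M = 5.84×10⁻³
  borosilicate glass: M = 5.70×10⁻³
  gray cast iron: M = 4.55×10⁻³
Beryllium has the largest M.

beryllium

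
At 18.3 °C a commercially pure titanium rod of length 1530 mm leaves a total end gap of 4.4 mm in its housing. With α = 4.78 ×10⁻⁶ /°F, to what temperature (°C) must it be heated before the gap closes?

α = 4.78×10⁻⁶/°F × 9/5 = 8.60×10⁻⁶/K.
α·L₀·ΔT = 4.4 mm ⇒ ΔT = 4.4 / (8.60×10⁻⁶ × 1530.0) = 334.2 K.
T = 18.3 + 334.2 = 352.5 °C.

353 °C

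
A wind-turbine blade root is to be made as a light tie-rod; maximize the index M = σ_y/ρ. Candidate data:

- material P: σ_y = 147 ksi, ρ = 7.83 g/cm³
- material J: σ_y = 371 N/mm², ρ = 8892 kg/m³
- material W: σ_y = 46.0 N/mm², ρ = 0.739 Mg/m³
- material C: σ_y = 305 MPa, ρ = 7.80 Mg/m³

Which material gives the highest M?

Putting every candidate on a common basis:
  material P: σ_y = 1014 MPa, ρ = 7830 kg/m³
  material J: σ_y = 371.0 MPa, ρ = 8892 kg/m³
  material W: σ_y = 46.00 MPa, ρ = 739.0 kg/m³
  material C: σ_y = 305.0 MPa, ρ = 7800 kg/m³
  material P: M = 129 kN·m/kg
  material W: M = 62.2 kN·m/kg
  material J: M = 41.7 kN·m/kg
  material C: M = 39.1 kN·m/kg
Material P has the largest M.

material P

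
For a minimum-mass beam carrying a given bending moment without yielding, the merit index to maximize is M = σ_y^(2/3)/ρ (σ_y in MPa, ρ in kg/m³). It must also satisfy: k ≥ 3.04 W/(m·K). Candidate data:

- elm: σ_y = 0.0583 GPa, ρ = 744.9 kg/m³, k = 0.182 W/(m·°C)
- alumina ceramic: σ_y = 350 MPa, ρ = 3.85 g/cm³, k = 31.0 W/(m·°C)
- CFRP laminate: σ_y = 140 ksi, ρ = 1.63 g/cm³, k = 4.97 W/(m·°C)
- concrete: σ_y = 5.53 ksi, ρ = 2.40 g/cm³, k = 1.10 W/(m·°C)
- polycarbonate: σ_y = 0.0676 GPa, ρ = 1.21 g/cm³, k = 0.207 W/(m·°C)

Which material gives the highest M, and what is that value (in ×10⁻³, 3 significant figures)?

Screen on constraints: k ≥ 3.04 W/(m·K). Survivors: alumina ceramic, CFRP laminate.
After converting to SI:
  alumina ceramic: σ_y = 350.0 MPa, ρ = 3850 kg/m³
  CFRP laminate: σ_y = 965.3 MPa, ρ = 1630 kg/m³
  CFRP laminate: M = 59.9×10⁻³
  alumina ceramic: M = 12.9×10⁻³
Highest index: CFRP laminate.

CFRP laminate, M = 59.9×10⁻³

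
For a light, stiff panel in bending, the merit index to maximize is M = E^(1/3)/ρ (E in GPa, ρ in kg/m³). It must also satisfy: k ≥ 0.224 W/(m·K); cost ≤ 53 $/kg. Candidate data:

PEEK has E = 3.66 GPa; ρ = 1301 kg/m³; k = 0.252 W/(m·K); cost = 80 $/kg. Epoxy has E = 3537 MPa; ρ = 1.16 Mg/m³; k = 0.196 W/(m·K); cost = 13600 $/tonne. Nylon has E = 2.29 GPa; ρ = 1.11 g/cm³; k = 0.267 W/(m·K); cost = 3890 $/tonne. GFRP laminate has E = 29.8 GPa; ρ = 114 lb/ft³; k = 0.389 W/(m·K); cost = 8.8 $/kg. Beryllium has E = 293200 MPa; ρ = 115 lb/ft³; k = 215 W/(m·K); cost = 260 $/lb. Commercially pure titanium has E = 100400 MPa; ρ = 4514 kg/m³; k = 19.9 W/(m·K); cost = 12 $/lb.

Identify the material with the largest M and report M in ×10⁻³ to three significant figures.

GFRP laminate, M = 1.70×10⁻³

Screen on constraints: k ≥ 0.224 W/(m·K); cost ≤ 53 $/kg. Survivors: nylon, GFRP laminate, commercially pure titanium.
Normalizing units and computing the index:
  nylon: E = 2.290 GPa, ρ = 1110 kg/m³
  GFRP laminate: E = 29.80 GPa, ρ = 1826 kg/m³
  commercially pure titanium: E = 100.4 GPa, ρ = 4514 kg/m³
  GFRP laminate: M = 1.70×10⁻³
  nylon: M = 1.19×10⁻³
  commercially pure titanium: M = 1.03×10⁻³
GFRP laminate has the largest M.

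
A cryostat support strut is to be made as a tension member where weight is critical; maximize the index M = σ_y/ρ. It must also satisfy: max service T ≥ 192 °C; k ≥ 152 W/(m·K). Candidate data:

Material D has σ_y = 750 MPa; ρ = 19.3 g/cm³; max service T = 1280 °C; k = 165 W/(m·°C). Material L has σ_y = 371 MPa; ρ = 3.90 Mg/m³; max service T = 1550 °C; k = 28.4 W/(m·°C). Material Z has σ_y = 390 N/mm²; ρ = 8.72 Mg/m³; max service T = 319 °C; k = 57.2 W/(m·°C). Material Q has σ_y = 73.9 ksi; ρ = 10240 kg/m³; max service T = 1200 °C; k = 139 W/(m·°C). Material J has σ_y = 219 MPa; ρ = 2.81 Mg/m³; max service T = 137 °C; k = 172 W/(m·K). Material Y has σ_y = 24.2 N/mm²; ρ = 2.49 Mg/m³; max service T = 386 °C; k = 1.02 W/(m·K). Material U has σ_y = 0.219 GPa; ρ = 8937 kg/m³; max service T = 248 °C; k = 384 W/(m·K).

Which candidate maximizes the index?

Screen on constraints: max service T ≥ 192 °C; k ≥ 152 W/(m·K). Survivors: material D, material U.
Putting every candidate on a common basis:
  material D: σ_y = 750.0 MPa, ρ = 19300 kg/m³
  material U: σ_y = 219.0 MPa, ρ = 8937 kg/m³
  material D: M = 38.9 kN·m/kg
  material U: M = 24.5 kN·m/kg
Material D ranks first.

material D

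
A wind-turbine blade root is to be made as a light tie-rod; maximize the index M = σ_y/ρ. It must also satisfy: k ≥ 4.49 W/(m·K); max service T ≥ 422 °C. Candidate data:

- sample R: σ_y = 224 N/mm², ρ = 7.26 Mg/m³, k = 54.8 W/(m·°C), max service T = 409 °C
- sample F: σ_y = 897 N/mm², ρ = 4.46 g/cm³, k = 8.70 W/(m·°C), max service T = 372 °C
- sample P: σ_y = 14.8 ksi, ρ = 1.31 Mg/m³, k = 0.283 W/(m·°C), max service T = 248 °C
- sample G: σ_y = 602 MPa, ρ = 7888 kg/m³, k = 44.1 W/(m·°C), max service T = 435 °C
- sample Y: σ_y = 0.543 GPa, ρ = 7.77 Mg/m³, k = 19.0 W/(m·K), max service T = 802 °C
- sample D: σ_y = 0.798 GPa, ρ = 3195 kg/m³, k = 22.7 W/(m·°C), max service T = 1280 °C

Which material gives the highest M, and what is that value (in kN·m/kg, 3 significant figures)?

sample D, M = 250 kN·m/kg

Screen on constraints: k ≥ 4.49 W/(m·K); max service T ≥ 422 °C. Survivors: sample G, sample Y, sample D.
In SI units:
  sample G: σ_y = 602.0 MPa, ρ = 7888 kg/m³
  sample Y: σ_y = 543.0 MPa, ρ = 7770 kg/m³
  sample D: σ_y = 798.0 MPa, ρ = 3195 kg/m³
  sample D: M = 250 kN·m/kg
  sample G: M = 76.3 kN·m/kg
  sample Y: M = 69.9 kN·m/kg
Sample D ranks first.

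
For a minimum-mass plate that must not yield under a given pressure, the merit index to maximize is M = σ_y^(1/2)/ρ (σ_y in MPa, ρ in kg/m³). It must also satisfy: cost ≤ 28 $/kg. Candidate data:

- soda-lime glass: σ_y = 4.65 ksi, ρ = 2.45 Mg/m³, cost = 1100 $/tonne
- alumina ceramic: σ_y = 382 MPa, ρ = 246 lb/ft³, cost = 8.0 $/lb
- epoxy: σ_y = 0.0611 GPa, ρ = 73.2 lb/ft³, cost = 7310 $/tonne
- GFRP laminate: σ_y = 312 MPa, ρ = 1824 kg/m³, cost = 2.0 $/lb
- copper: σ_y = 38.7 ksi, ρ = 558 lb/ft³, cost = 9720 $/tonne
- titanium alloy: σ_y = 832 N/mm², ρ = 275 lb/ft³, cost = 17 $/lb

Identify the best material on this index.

GFRP laminate

Screen on constraints: cost ≤ 28 $/kg. Survivors: soda-lime glass, alumina ceramic, epoxy, GFRP laminate, copper.
After converting to SI:
  soda-lime glass: σ_y = 32.06 MPa, ρ = 2450 kg/m³
  alumina ceramic: σ_y = 382.0 MPa, ρ = 3941 kg/m³
  epoxy: σ_y = 61.10 MPa, ρ = 1173 kg/m³
  GFRP laminate: σ_y = 312.0 MPa, ρ = 1824 kg/m³
  copper: σ_y = 266.8 MPa, ρ = 8938 kg/m³
  GFRP laminate: M = 9.68×10⁻³
  epoxy: M = 6.67×10⁻³
  alumina ceramic: M = 4.96×10⁻³
  soda-lime glass: M = 2.31×10⁻³
  copper: M = 1.83×10⁻³
GFRP laminate has the largest M.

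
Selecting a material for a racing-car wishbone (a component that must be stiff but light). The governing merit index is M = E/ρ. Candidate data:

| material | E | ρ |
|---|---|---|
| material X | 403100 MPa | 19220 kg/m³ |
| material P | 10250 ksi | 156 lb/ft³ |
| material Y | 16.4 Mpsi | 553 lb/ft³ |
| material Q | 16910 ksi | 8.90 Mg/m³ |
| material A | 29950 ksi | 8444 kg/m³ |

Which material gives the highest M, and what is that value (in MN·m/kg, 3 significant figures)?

material P, M = 28.3 MN·m/kg

Putting every candidate on a common basis:
  material X: E = 403.1 GPa, ρ = 19220 kg/m³
  material P: E = 70.67 GPa, ρ = 2499 kg/m³
  material Y: E = 113.1 GPa, ρ = 8858 kg/m³
  material Q: E = 116.6 GPa, ρ = 8900 kg/m³
  material A: E = 206.5 GPa, ρ = 8444 kg/m³
  material P: M = 28.3 MN·m/kg
  material A: M = 24.5 MN·m/kg
  material X: M = 21.0 MN·m/kg
  material Q: M = 13.1 MN·m/kg
  material Y: M = 12.8 MN·m/kg
Material P has the largest M.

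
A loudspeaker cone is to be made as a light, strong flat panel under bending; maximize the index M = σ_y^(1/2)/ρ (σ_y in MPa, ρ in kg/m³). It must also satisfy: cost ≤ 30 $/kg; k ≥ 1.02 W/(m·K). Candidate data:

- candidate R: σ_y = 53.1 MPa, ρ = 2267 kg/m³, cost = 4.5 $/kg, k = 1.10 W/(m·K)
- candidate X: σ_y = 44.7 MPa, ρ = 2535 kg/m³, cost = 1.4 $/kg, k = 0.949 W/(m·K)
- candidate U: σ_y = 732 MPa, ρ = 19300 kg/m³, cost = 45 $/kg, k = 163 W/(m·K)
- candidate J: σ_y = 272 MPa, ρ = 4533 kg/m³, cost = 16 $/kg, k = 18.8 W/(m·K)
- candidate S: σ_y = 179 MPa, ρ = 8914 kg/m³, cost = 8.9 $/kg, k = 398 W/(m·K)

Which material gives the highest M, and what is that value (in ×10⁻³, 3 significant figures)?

Screen on constraints: cost ≤ 30 $/kg; k ≥ 1.02 W/(m·K). Survivors: candidate R, candidate J, candidate S.
Evaluate M for each candidate:
  candidate J: M = 3.64×10⁻³
  candidate R: M = 3.21×10⁻³
  candidate S: M = 1.50×10⁻³
Candidate J ranks first.

candidate J, M = 3.64×10⁻³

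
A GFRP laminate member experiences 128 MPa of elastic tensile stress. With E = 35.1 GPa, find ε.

3.65×10⁻³

ε = σ/E = 128 / 35100 = 3.65×10⁻³.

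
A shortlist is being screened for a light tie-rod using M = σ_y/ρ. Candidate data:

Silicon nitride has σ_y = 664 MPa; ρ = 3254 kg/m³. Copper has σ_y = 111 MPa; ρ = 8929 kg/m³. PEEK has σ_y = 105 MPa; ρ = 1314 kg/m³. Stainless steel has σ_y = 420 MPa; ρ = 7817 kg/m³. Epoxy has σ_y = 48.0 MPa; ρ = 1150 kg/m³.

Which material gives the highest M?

silicon nitride

Evaluate M for each candidate:
  silicon nitride: M = 204 kN·m/kg
  PEEK: M = 79.9 kN·m/kg
  stainless steel: M = 53.7 kN·m/kg
  epoxy: M = 41.7 kN·m/kg
  copper: M = 12.4 kN·m/kg
Highest index: silicon nitride.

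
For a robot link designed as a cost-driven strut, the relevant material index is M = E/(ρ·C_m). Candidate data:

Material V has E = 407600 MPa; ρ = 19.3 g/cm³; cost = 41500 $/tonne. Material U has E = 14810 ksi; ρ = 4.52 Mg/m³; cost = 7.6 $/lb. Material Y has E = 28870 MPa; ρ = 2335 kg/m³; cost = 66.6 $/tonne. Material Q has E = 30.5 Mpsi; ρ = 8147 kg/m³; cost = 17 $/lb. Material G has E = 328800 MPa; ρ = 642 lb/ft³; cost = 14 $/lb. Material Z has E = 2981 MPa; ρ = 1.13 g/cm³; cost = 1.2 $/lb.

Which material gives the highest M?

material Y

In SI units:
  material V: E = 407.6 GPa, ρ = 19300 kg/m³, cost = 41.50 $/kg
  material U: E = 102.1 GPa, ρ = 4520 kg/m³, cost = 16.75 $/kg
  material Y: E = 28.87 GPa, ρ = 2335 kg/m³, cost = 0.06660 $/kg
  material Q: E = 210.3 GPa, ρ = 8147 kg/m³, cost = 37.48 $/kg
  material G: E = 328.8 GPa, ρ = 10280 kg/m³, cost = 30.86 $/kg
  material Z: E = 2.981 GPa, ρ = 1130 kg/m³, cost = 2.646 $/kg
  material Y: M = 186 MN·m per $
  material U: M = 1.35 MN·m per $
  material G: M = 1.04 MN·m per $
  material Z: M = 0.997 MN·m per $
  material Q: M = 0.689 MN·m per $
  material V: M = 0.509 MN·m per $
Material Y has the largest M.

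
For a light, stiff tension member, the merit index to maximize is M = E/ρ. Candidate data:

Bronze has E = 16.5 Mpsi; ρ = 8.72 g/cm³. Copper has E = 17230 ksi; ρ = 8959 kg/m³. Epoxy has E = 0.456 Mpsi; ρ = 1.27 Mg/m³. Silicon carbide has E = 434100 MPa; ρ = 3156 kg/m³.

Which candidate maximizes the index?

Convert each candidate to consistent units, then evaluate M:
  bronze: E = 113.8 GPa, ρ = 8720 kg/m³
  copper: E = 118.8 GPa, ρ = 8959 kg/m³
  epoxy: E = 3.144 GPa, ρ = 1270 kg/m³
  silicon carbide: E = 434.1 GPa, ρ = 3156 kg/m³
  silicon carbide: M = 138 MN·m/kg
  copper: M = 13.3 MN·m/kg
  bronze: M = 13.0 MN·m/kg
  epoxy: M = 2.48 MN·m/kg
Highest index: silicon carbide.

silicon carbide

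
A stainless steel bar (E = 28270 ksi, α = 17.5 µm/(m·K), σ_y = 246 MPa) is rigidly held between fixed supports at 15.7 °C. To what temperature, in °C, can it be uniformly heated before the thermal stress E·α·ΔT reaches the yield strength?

87.8 °C

E = 28270 ksi = 194.9 GPa.
E·α·ΔT = 246.0 MPa ⇒ ΔT = 246.0 / (194.9×10³ × 17.5×10⁻⁶) = 72.12 K.
T = 15.7 + 72.12 = 87.82 °C.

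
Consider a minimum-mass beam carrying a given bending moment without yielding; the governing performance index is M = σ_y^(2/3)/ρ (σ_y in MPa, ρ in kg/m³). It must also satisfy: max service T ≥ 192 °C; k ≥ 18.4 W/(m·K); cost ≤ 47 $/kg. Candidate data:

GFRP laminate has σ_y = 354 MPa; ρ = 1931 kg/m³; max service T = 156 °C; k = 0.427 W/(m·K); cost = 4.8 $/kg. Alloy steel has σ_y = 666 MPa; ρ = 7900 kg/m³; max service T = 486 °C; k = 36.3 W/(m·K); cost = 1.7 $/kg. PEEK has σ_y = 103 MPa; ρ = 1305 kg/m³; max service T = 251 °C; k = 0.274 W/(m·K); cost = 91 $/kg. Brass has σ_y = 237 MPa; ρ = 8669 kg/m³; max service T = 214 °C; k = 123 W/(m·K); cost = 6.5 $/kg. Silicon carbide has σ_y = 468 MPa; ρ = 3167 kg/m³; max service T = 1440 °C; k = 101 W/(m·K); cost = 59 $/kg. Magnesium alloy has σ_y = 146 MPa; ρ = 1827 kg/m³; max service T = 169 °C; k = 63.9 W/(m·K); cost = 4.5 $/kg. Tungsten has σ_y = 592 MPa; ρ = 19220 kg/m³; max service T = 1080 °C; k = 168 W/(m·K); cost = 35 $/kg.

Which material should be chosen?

Screen on constraints: max service T ≥ 192 °C; k ≥ 18.4 W/(m·K); cost ≤ 47 $/kg. Survivors: alloy steel, brass, tungsten.
Evaluate M for each candidate:
  alloy steel: M = 9.65×10⁻³
  brass: M = 4.42×10⁻³
  tungsten: M = 3.67×10⁻³
Highest index: alloy steel.

alloy steel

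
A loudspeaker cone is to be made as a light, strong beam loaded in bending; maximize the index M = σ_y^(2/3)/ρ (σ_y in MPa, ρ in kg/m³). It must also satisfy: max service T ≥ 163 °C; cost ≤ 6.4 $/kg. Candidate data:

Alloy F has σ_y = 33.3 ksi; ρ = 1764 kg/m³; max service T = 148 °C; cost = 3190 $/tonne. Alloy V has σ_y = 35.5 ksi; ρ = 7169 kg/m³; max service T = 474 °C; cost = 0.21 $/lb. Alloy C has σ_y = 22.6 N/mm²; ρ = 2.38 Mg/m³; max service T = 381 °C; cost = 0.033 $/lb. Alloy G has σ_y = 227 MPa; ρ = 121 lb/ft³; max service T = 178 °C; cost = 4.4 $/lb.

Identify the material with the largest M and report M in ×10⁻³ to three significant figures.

Screen on constraints: max service T ≥ 163 °C; cost ≤ 6.4 $/kg. Survivors: alloy V, alloy C.
Normalizing units and computing the index:
  alloy V: σ_y = 244.8 MPa, ρ = 7169 kg/m³
  alloy C: σ_y = 22.60 MPa, ρ = 2380 kg/m³
  alloy V: M = 5.46×10⁻³
  alloy C: M = 3.36×10⁻³
Alloy V has the largest M.

alloy V, M = 5.46×10⁻³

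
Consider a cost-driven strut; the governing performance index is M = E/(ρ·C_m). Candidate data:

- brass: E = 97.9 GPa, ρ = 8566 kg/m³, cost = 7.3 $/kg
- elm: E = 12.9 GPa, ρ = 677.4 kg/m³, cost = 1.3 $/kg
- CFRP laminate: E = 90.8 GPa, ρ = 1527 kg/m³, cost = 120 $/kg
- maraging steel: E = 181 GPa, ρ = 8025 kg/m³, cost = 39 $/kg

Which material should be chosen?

Computing M directly (units already consistent):
  elm: M = 14.6 MN·m per $
  brass: M = 1.57 MN·m per $
  maraging steel: M = 0.578 MN·m per $
  CFRP laminate: M = 0.496 MN·m per $
Elm ranks first.

elm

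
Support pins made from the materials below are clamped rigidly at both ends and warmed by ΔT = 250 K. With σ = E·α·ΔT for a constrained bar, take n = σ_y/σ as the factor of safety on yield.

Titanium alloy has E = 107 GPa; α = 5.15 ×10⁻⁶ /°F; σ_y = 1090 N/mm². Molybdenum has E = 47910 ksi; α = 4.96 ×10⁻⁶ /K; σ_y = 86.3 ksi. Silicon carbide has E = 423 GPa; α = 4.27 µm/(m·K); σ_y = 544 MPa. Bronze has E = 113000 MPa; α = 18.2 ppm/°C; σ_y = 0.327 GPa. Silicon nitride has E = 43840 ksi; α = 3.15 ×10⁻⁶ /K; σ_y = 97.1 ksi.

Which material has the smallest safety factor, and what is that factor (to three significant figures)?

With everything in SI (GPa, ×10⁻⁶/K, MPa):
  titanium alloy: E = 107.0, α = 9.27, σ_y = 1090 → σ = 248 MPa, n = 4.40
  molybdenum: E = 330.3, α = 4.96, σ_y = 595.0 → σ = 410 MPa, n = 1.45
  silicon carbide: E = 423.0, α = 4.27, σ_y = 544.0 → σ = 452 MPa, n = 1.20
  bronze: E = 113.0, α = 18.2, σ_y = 327.0 → σ = 514 MPa, n = 0.636
  silicon nitride: E = 302.3, α = 3.15, σ_y = 669.5 → σ = 238 MPa, n = 2.81
Smallest n: bronze with n = 0.636.

bronze, n = 0.636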